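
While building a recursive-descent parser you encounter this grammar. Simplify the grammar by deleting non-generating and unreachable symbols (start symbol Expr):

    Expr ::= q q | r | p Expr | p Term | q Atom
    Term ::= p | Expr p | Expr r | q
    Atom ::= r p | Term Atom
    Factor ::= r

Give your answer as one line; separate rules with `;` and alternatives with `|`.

Expr ::= q q | r | p Expr | p Term | q Atom; Term ::= p | Expr p | Expr r | q; Atom ::= r p | Term Atom

Generating nonterminals: {Atom, Expr, Factor, Term}.
Reachable from Expr after that: {Atom, Expr, Term}.
Removed useless symbols: {Factor} and every production mentioning them.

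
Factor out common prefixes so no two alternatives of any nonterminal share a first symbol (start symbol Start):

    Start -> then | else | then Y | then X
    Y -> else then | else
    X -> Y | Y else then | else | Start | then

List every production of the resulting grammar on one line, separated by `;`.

Start has alternatives sharing prefix 'then': factor to Start → then Start1 with Start1 → ε | Y | X.
Y has alternatives sharing prefix 'else': factor to Y → else Y1 with Y1 → then | ε.
X has alternatives sharing prefix 'Y': factor to X → Y X1 with X1 → ε | else then.

Start -> else | then Start1; Y -> else Y1; X -> else | Start | then | Y X1; Start1 -> ε | Y | X; Y1 -> then | ε; X1 -> ε | else then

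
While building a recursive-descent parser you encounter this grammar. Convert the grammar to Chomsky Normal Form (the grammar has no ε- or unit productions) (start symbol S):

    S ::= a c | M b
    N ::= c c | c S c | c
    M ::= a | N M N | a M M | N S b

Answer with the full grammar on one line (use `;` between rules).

S ::= X1 X2 | M X3; N ::= X2 X2 | X2 Y1 | c; M ::= a | N Y2 | X1 Y3 | N Y4; X1 ::= a; X2 ::= c; X3 ::= b; Y1 ::= S X2; Y2 ::= M N; Y3 ::= M M; Y4 ::= S X3

Introduce a nonterminal for each terminal appearing in a rule of length ≥ 2: X1 → a, X2 → c, X3 → b.
Binarize each right-hand side of length ≥ 3 by chaining fresh nonterminals (Y1, Y2, …): affected rules were N → X2 S X2; M → N M N; M → X1 M M; M → N S X3.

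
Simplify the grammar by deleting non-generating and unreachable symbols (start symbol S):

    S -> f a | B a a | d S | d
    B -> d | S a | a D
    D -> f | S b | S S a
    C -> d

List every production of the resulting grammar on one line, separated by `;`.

Generating nonterminals: {B, C, D, S}.
Reachable from S after that: {B, D, S}.
Removed useless symbols: {C} and every production mentioning them.

S -> f a | B a a | d S | d; B -> d | S a | a D; D -> f | S b | S S a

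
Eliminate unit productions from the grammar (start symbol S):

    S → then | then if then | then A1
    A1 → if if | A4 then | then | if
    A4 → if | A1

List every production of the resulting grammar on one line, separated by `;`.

Unit pairs: A4 ⇒* {A1}.
For each unit pair (A, B), copy every non-unit production of B to A, then drop all unit productions.

S → then | then if then | then A1; A1 → if if | A4 then | then | if; A4 → if | if if | A4 then | then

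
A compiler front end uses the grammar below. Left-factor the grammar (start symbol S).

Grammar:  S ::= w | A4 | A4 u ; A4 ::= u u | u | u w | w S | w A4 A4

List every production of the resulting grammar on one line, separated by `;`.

S ::= w | A4 S'; A4 ::= u A4' | w A4''; S' ::= eps | u; A4' ::= u | eps | w; A4'' ::= S | A4 A4

S has alternatives sharing prefix 'A4': factor to S → A4 S' with S' → ε | u.
A4 has alternatives sharing prefix 'u': factor to A4 → u A4' with A4' → u | ε | w.
A4 has alternatives sharing prefix 'w': factor to A4 → w A4'' with A4'' → S | A4 A4.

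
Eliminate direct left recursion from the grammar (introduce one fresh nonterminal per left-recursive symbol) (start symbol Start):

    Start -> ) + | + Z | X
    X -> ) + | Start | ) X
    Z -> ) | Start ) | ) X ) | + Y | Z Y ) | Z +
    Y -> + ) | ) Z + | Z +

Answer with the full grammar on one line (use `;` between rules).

Start -> ) + | + Z | X; X -> ) + | Start | ) X; Z -> ) Z1 | Start ) Z1 | ) X ) Z1 | + Y Z1; Y -> + ) | ) Z + | Z +; Z1 -> Y ) Z1 | + Z1 | ε

Left recursion appears on Z.
For Z: α = {Y ), +}, β = {), Start ), ) X ), + Y}. Rewrite as Z → β Z1 and Z1 → α Z1 | ε.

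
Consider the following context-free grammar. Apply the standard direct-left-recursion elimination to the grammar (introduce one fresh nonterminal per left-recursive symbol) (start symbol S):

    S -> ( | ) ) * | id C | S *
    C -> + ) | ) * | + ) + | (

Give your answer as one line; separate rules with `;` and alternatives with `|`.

S -> ( S' | ) ) * S' | id C S'; C -> + ) | ) * | + ) + | (; S' -> * S' | ε

Left recursion appears on S.
For S: α = {*}, β = {(, ) ) *, id C}. Rewrite as S → β S' and S' → α S' | ε.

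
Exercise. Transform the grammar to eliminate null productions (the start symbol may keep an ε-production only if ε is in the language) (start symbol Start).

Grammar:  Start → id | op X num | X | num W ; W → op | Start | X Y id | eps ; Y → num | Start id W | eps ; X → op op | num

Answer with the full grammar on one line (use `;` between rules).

Nullable set = {W, Y}.
ε ∉ L(G), so no ε-production is kept.
For each production, add variants omitting each subset of nullable occurrences: Start → num W gives num W | num. W → X Y id gives X Y id | X id. Y → Start id W gives Start id W | Start id.

Start → id | op X num | X | num W | num; W → op | Start | X Y id | X id; Y → num | Start id W | Start id; X → op op | num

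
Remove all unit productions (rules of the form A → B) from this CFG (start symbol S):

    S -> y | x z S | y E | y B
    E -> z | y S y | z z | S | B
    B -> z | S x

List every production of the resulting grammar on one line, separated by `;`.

Unit pairs: E ⇒* {B, S}.
Replace each nonterminal's rules with the union of the non-unit rules of every nonterminal it unit-derives.

S -> y | x z S | y E | y B; E -> z | S x | y S y | z z | y | x z S | y E | y B; B -> z | S x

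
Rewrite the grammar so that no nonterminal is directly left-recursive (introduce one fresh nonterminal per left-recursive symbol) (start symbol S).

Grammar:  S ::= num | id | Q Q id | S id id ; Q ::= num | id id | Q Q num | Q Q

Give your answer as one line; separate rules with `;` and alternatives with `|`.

S ::= num S' | id S' | Q Q id S'; Q ::= num Q' | id id Q'; S' ::= id id S' | ε; Q' ::= Q num Q' | Q Q' | ε

Directly left-recursive nonterminals: S, Q.
For S: α = {id id}, β = {num, id, Q Q id}. Rewrite as S → β S' and S' → α S' | ε.
For Q: α = {Q num, Q}, β = {num, id id}. Rewrite as Q → β Q' and Q' → α Q' | ε.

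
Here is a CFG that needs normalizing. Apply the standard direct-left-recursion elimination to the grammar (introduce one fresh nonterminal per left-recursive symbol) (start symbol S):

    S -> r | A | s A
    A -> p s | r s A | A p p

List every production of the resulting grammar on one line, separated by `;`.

A is directly left-recursive.
For A: α = {p p}, β = {p s, r s A}. Rewrite as A → β A' and A' → α A' | ε.

S -> r | A | s A; A -> p s A' | r s A A'; A' -> p p A' | ε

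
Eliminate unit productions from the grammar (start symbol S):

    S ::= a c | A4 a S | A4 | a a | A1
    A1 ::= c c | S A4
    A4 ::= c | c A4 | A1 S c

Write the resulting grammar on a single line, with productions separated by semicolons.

Unit pairs: S ⇒* {A1, A4}.
Replace each nonterminal's rules with the union of the non-unit rules of every nonterminal it unit-derives.

S ::= c | c A4 | A1 S c | c c | S A4 | a c | A4 a S | a a; A1 ::= c c | S A4; A4 ::= c | c A4 | A1 S c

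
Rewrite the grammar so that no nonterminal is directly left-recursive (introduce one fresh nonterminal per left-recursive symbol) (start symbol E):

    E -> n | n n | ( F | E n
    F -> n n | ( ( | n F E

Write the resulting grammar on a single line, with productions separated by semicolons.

Left recursion appears on E.
For E: α = {n}, β = {n, n n, ( F}. Rewrite as E → β E' and E' → α E' | ε.

E -> n E' | n n E' | ( F E'; F -> n n | ( ( | n F E; E' -> n E' | ε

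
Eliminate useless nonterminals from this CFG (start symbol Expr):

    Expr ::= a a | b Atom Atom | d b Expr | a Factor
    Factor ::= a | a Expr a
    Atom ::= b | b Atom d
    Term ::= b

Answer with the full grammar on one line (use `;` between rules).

Expr ::= a a | b Atom Atom | d b Expr | a Factor; Factor ::= a | a Expr a; Atom ::= b | b Atom d

Generating nonterminals: {Atom, Expr, Factor, Term}.
Reachable from Expr after that: {Atom, Expr, Factor}.
Removed useless symbols: {Term} and every production mentioning them.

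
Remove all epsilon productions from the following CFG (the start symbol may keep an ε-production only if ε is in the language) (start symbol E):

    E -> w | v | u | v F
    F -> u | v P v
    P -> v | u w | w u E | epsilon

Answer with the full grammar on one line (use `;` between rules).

Nullable nonterminals: {P}.
ε ∉ L(G), so no ε-production is kept.
For each production, add variants omitting each subset of nullable occurrences: F → v P v gives v P v | v v.

E -> w | v | u | v F; F -> u | v P v | v v; P -> v | u w | w u E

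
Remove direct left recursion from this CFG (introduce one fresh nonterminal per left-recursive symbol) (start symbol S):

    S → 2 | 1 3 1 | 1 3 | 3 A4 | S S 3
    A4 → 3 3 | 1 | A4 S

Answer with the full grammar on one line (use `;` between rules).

S → 2 S' | 1 3 1 S' | 1 3 S' | 3 A4 S'; A4 → 3 3 A4' | 1 A4'; S' → S 3 S' | ε; A4' → S A4' | ε

Left recursion appears on S, A4.
For S: α = {S 3}, β = {2, 1 3 1, 1 3, 3 A4}. Rewrite as S → β S' and S' → α S' | ε.
For A4: α = {S}, β = {3 3, 1}. Rewrite as A4 → β A4' and A4' → α A4' | ε.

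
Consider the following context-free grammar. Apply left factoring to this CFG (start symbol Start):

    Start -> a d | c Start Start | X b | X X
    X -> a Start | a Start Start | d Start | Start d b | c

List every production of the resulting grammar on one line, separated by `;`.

Start -> a d | c Start Start | X Start1; X -> d Start | Start d b | c | a Start X1; Start1 -> b | X; X1 -> ε | Start

Start has alternatives sharing prefix 'X': factor to Start → X Start1 with Start1 → b | X.
X has alternatives sharing prefix 'a Start': factor to X → a Start X1 with X1 → ε | Start.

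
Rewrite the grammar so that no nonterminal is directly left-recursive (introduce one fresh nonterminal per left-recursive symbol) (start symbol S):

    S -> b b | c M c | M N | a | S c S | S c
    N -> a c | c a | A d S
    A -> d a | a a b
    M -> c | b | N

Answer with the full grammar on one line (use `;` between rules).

S -> b b S' | c M c S' | M N S' | a S'; N -> a c | c a | A d S; A -> d a | a a b; M -> c | b | N; S' -> c S S' | c S' | ε

Directly left-recursive nonterminal: S.
For S: α = {c S, c}, β = {b b, c M c, M N, a}. Rewrite as S → β S' and S' → α S' | ε.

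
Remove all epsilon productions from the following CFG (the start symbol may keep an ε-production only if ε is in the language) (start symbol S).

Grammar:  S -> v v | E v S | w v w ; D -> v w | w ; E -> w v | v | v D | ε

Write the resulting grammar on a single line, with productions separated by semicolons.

S -> v v | E v S | v S | w v w; D -> v w | w; E -> w v | v | v D

Nullable nonterminals: {E}.
ε ∉ L(G), so no ε-production is kept.
Add the nullable-subset variants: S → E v S gives E v S | v S.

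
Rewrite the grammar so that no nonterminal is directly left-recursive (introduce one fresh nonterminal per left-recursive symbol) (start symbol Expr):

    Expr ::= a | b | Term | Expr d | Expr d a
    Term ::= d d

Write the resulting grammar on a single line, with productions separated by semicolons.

Expr ::= a Expr1 | b Expr1 | Term Expr1; Term ::= d d; Expr1 ::= d Expr1 | d a Expr1 | ε

Expr is directly left-recursive.
For Expr: α = {d, d a}, β = {a, b, Term}. Rewrite as Expr → β Expr1 and Expr1 → α Expr1 | ε.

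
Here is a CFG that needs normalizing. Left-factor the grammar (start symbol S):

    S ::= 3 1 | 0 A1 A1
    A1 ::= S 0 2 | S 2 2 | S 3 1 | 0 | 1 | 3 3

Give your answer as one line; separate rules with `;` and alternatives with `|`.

S ::= 3 1 | 0 A1 A1; A1 ::= 0 | 1 | 3 3 | S A1'; A1' ::= 0 2 | 2 2 | 3 1

A1 has alternatives sharing prefix 'S': factor to A1 → S A1' with A1' → 0 2 | 2 2 | 3 1.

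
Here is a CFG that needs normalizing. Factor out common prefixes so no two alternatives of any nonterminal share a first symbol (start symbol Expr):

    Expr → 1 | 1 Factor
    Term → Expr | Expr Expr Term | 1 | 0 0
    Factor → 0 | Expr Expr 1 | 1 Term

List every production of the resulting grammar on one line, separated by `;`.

Expr → 1 Expr1; Term → 1 | 0 0 | Expr Term1; Factor → 0 | Expr Expr 1 | 1 Term; Expr1 → eps | Factor; Term1 → eps | Expr Term

Expr has alternatives sharing prefix '1': factor to Expr → 1 Expr1 with Expr1 → ε | Factor.
Term has alternatives sharing prefix 'Expr': factor to Term → Expr Term1 with Term1 → ε | Expr Term.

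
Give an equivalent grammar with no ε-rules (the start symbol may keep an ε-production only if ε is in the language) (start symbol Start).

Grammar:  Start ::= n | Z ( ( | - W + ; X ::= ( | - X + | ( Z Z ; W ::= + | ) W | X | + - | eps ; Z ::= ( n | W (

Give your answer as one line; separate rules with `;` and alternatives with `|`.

Start ::= n | Z ( ( | - W + | - +; X ::= ( | - X + | ( Z Z; W ::= + | ) W | ) | X | + -; Z ::= ( n | W ( | (

Nullable nonterminals: {W}.
ε ∉ L(G), so no ε-production is kept.
Expand every rule over subsets of its nullable positions: Start → - W + gives - W + | - +. W → ) W gives ) W | ). Z → W ( gives W ( | (.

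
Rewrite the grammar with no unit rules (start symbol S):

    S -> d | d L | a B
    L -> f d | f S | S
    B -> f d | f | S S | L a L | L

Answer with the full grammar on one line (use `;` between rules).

Unit pairs: B ⇒* {L, S}; L ⇒* {S}.
For each unit pair (A, B), copy every non-unit production of B to A, then drop all unit productions.

S -> d | d L | a B; L -> f d | f S | d | d L | a B; B -> f d | f S | f | S S | L a L | d | d L | a B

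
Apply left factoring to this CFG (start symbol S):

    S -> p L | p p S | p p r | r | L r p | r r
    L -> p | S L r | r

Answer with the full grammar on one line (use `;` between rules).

S has alternatives sharing prefix 'p': factor to S → p S' with S' → L | p S | p r.
S has alternatives sharing prefix 'r': factor to S → r S'' with S'' → ε | r.
S' has alternatives sharing prefix 'p': factor to S' → p S''' with S''' → S | r.

S -> L r p | p S' | r S''; L -> p | S L r | r; S' -> L | p S'''; S'' -> ε | r; S''' -> S | r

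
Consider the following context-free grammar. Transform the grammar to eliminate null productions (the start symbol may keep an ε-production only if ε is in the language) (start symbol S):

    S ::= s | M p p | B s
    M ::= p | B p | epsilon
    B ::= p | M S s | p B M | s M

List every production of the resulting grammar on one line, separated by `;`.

S ::= s | M p p | p p | B s; M ::= p | B p; B ::= p | M S s | S s | p B M | p B | s M | s

Nullable nonterminals: {M}.
ε ∉ L(G), so no ε-production is kept.
For each production, add variants omitting each subset of nullable occurrences: S → M p p gives M p p | p p. B → M S s gives M S s | S s. B → p B M gives p B M | p B. B → s M gives s M | s.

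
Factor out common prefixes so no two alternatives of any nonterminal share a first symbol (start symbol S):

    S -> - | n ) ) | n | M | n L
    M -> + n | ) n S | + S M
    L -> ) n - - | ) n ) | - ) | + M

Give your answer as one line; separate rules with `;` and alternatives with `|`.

S -> - | M | n S'; M -> ) n S | + M'; L -> - ) | + M | ) n L'; S' -> ) ) | epsilon | L; M' -> n | S M; L' -> - - | )

S has alternatives sharing prefix 'n': factor to S → n S' with S' → ) ) | ε | L.
M has alternatives sharing prefix '+': factor to M → + M' with M' → n | S M.
L has alternatives sharing prefix ') n': factor to L → ) n L' with L' → - - | ).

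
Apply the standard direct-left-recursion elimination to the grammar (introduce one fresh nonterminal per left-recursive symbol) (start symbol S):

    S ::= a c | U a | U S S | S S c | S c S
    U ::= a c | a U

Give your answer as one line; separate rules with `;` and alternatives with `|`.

Directly left-recursive nonterminal: S.
For S: α = {S c, c S}, β = {a c, U a, U S S}. Rewrite as S → β S' and S' → α S' | ε.

S ::= a c S' | U a S' | U S S S'; U ::= a c | a U; S' ::= S c S' | c S S' | ε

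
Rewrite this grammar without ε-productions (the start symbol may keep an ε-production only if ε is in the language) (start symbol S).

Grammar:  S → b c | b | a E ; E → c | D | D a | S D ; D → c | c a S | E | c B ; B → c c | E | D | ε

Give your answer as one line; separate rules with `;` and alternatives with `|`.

Nullable nonterminals: {B}.
ε ∉ L(G), so no ε-production is kept.

S → b c | b | a E; E → c | D | D a | S D; D → c | c a S | E | c B; B → c c | E | D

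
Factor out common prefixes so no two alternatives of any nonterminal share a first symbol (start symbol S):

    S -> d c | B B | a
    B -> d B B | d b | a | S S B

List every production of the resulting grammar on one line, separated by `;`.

S -> d c | B B | a; B -> a | S S B | d B'; B' -> B B | b

B has alternatives sharing prefix 'd': factor to B → d B' with B' → B B | b.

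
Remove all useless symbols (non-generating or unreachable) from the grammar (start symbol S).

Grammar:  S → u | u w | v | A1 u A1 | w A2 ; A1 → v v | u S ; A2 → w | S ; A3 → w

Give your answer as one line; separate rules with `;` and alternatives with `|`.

Generating nonterminals: {A1, A2, A3, S}.
Reachable from S after that: {A1, A2, S}.
Removed useless symbols: {A3} and every production mentioning them.

S → u | u w | v | A1 u A1 | w A2; A1 → v v | u S; A2 → w | S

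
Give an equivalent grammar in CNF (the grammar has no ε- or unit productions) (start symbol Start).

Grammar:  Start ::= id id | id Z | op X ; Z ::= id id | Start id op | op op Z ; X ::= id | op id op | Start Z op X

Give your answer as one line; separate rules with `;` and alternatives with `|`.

Start ::= X1 X1 | X1 Z | X2 X; Z ::= X1 X1 | Start Y1 | X2 Y2; X ::= id | X2 Y3 | Start Y4; X1 ::= id; X2 ::= op; Y1 ::= X1 X2; Y2 ::= X2 Z; Y3 ::= X1 X2; Y4 ::= Z Y5; Y5 ::= X2 X

Introduce a nonterminal for each terminal appearing in a rule of length ≥ 2: X1 → id, X2 → op.
Binarize each right-hand side of length ≥ 3 by chaining fresh nonterminals (Y1, Y2, …): affected rules were Z → Start X1 X2; Z → X2 X2 Z; X → X2 X1 X2; X → Start Z X2 X.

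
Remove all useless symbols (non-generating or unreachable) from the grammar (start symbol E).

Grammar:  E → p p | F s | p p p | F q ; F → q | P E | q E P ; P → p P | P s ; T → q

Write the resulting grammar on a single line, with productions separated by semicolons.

E → p p | F s | p p p | F q; F → q

Generating nonterminals: {E, F, T}.
Reachable from E after that: {E, F}.
Removed useless symbols: {P, T} and every production mentioning them.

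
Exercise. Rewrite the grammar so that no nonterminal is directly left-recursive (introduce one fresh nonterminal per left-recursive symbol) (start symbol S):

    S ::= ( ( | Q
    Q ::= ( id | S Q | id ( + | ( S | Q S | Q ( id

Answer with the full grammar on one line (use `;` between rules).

S ::= ( ( | Q; Q ::= ( id Q' | S Q Q' | id ( + Q' | ( S Q'; Q' ::= S Q' | ( id Q' | ε

Directly left-recursive nonterminal: Q.
For Q: α = {S, ( id}, β = {( id, S Q, id ( +, ( S}. Rewrite as Q → β Q' and Q' → α Q' | ε.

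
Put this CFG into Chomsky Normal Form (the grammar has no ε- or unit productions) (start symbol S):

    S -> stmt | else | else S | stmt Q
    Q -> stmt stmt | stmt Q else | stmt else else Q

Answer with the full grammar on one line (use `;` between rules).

Introduce a nonterminal for each terminal appearing in a rule of length ≥ 2: X1 → else, X2 → stmt.
Binarize each right-hand side of length ≥ 3 by chaining fresh nonterminals (Y1, Y2, …): affected rules were Q → X2 Q X1; Q → X2 X1 X1 Q.

S -> stmt | else | X1 S | X2 Q; Q -> X2 X2 | X2 Y1 | X2 Y2; X1 -> else; X2 -> stmt; Y1 -> Q X1; Y2 -> X1 Y3; Y3 -> X1 Q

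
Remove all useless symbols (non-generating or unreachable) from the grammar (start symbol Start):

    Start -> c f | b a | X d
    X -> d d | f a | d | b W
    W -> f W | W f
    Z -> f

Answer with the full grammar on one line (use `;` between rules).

Generating nonterminals: {Start, X, Z}.
Reachable from Start after that: {Start, X}.
Removed useless symbols: {W, Z} and every production mentioning them.

Start -> c f | b a | X d; X -> d d | f a | d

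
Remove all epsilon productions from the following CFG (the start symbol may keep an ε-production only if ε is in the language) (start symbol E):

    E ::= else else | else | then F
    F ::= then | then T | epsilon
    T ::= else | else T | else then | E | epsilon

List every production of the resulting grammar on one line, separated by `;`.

The nullable symbols are {F, T}.
ε ∉ L(G), so no ε-production is kept.
Add the nullable-subset variants: E → then F gives then F | then.

E ::= else else | else | then F | then; F ::= then | then T; T ::= else | else T | else then | E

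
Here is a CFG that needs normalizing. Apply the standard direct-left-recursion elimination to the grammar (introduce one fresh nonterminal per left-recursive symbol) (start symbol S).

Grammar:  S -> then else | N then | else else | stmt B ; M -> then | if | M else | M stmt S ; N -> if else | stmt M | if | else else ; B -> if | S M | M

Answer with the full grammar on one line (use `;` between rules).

S -> then else | N then | else else | stmt B; M -> then M' | if M'; N -> if else | stmt M | if | else else; B -> if | S M | M; M' -> else M' | stmt S M' | ε

M is directly left-recursive.
For M: α = {else, stmt S}, β = {then, if}. Rewrite as M → β M' and M' → α M' | ε.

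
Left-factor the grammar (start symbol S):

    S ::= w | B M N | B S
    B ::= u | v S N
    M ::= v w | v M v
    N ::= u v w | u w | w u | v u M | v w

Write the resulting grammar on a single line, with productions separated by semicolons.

S ::= w | B S'; B ::= u | v S N; M ::= v M'; N ::= w u | u N' | v N''; S' ::= M N | S; M' ::= w | M v; N' ::= v w | w; N'' ::= u M | w

S has alternatives sharing prefix 'B': factor to S → B S' with S' → M N | S.
M has alternatives sharing prefix 'v': factor to M → v M' with M' → w | M v.
N has alternatives sharing prefix 'u': factor to N → u N' with N' → v w | w.
N has alternatives sharing prefix 'v': factor to N → v N'' with N'' → u M | w.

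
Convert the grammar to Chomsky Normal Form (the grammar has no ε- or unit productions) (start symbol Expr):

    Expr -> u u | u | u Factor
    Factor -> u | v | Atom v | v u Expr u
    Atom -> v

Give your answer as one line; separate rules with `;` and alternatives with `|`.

Introduce a nonterminal for each terminal appearing in a rule of length ≥ 2: X1 → u, X2 → v.
Binarize each right-hand side of length ≥ 3 by chaining fresh nonterminals (Y1, Y2, …): affected rules were Factor → X2 X1 Expr X1.

Expr -> X1 X1 | u | X1 Factor; Factor -> u | v | Atom X2 | X2 Y1; Atom -> v; X1 -> u; X2 -> v; Y1 -> X1 Y2; Y2 -> Expr X1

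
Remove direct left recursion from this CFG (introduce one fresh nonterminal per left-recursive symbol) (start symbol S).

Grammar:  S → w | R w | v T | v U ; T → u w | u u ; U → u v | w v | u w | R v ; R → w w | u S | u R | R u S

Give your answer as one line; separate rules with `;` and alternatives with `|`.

Directly left-recursive nonterminal: R.
For R: α = {u S}, β = {w w, u S, u R}. Rewrite as R → β R' and R' → α R' | ε.

S → w | R w | v T | v U; T → u w | u u; U → u v | w v | u w | R v; R → w w R' | u S R' | u R R'; R' → u S R' | eps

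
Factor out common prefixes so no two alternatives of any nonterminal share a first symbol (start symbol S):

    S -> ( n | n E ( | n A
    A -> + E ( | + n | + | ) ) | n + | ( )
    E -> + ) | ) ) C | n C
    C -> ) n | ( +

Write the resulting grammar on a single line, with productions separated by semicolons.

S -> ( n | n S'; A -> ) ) | n + | ( ) | + A'; E -> + ) | ) ) C | n C; C -> ) n | ( +; S' -> E ( | A; A' -> E ( | n | eps

S has alternatives sharing prefix 'n': factor to S → n S' with S' → E ( | A.
A has alternatives sharing prefix '+': factor to A → + A' with A' → E ( | n | ε.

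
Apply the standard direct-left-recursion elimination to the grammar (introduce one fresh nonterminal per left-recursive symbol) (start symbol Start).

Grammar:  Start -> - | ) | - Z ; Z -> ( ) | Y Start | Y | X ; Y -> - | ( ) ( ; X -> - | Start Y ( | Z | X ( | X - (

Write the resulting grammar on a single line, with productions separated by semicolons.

Start -> - | ) | - Z; Z -> ( ) | Y Start | Y | X; Y -> - | ( ) (; X -> - X1 | Start Y ( X1 | Z X1; X1 -> ( X1 | - ( X1 | eps

Directly left-recursive nonterminal: X.
For X: α = {(, - (}, β = {-, Start Y (, Z}. Rewrite as X → β X1 and X1 → α X1 | ε.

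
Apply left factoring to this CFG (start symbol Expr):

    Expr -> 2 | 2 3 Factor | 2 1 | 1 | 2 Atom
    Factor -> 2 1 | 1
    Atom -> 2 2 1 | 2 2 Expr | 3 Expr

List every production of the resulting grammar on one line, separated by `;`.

Expr -> 1 | 2 Expr1; Factor -> 2 1 | 1; Atom -> 3 Expr | 2 2 Atom1; Expr1 -> ε | 3 Factor | 1 | Atom; Atom1 -> 1 | Expr

Expr has alternatives sharing prefix '2': factor to Expr → 2 Expr1 with Expr1 → ε | 3 Factor | 1 | Atom.
Atom has alternatives sharing prefix '2 2': factor to Atom → 2 2 Atom1 with Atom1 → 1 | Expr.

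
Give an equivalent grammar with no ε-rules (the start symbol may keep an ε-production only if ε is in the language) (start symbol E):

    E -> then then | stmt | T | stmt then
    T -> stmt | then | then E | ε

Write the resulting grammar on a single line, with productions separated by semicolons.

E -> then then | stmt | T | stmt then | ε; T -> stmt | then | then E

The nullable symbols are {E, T}.
ε ∈ L(G) since E is nullable, so keep E → ε.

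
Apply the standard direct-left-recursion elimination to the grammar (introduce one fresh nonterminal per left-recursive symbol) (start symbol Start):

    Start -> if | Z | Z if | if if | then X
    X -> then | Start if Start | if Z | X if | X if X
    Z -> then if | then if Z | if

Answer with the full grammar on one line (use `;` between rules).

Directly left-recursive nonterminal: X.
For X: α = {if, if X}, β = {then, Start if Start, if Z}. Rewrite as X → β X1 and X1 → α X1 | ε.

Start -> if | Z | Z if | if if | then X; X -> then X1 | Start if Start X1 | if Z X1; Z -> then if | then if Z | if; X1 -> if X1 | if X X1 | ε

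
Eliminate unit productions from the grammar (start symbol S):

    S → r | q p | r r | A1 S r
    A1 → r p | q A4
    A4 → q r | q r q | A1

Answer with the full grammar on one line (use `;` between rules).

Unit pairs: A4 ⇒* {A1}.
For every A with A ⇒* B via unit rules, add B's non-unit alternatives to A; then delete every rule of the form X → Y.

S → r | q p | r r | A1 S r; A1 → r p | q A4; A4 → q r | q r q | r p | q A4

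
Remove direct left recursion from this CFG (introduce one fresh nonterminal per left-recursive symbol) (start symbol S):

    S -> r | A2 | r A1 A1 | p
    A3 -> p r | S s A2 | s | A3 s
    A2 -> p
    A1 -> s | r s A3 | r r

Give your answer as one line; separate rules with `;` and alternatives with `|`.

S -> r | A2 | r A1 A1 | p; A3 -> p r A3' | S s A2 A3' | s A3'; A2 -> p; A1 -> s | r s A3 | r r; A3' -> s A3' | ε

Left recursion appears on A3.
For A3: α = {s}, β = {p r, S s A2, s}. Rewrite as A3 → β A3' and A3' → α A3' | ε.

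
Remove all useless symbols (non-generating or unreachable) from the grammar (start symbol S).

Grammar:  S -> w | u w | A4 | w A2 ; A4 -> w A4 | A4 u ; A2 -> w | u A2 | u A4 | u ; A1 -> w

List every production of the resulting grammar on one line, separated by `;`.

S -> w | u w | w A2; A2 -> w | u A2 | u

Generating nonterminals: {A1, A2, S}.
Reachable from S after that: {A2, S}.
Removed useless symbols: {A1, A4} and every production mentioning them.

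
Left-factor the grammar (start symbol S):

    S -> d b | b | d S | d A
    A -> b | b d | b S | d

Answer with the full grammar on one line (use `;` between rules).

S has alternatives sharing prefix 'd': factor to S → d S' with S' → b | S | A.
A has alternatives sharing prefix 'b': factor to A → b A' with A' → ε | d | S.

S -> b | d S'; A -> d | b A'; S' -> b | S | A; A' -> eps | d | S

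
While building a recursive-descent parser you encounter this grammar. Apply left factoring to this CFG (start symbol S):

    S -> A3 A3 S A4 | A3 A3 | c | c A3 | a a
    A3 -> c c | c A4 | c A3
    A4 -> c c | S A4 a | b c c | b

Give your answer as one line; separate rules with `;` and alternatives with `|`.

S -> a a | A3 A3 S' | c S''; A3 -> c A3'; A4 -> c c | S A4 a | b A4'; S' -> S A4 | ε; S'' -> ε | A3; A3' -> c | A4 | A3; A4' -> c c | ε

S has alternatives sharing prefix 'A3 A3': factor to S → A3 A3 S' with S' → S A4 | ε.
S has alternatives sharing prefix 'c': factor to S → c S'' with S'' → ε | A3.
A3 has alternatives sharing prefix 'c': factor to A3 → c A3' with A3' → c | A4 | A3.
A4 has alternatives sharing prefix 'b': factor to A4 → b A4' with A4' → c c | ε.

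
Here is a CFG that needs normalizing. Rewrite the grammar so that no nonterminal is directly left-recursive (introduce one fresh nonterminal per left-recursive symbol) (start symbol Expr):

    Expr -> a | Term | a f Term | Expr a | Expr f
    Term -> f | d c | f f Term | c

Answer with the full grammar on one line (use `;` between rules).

Left recursion appears on Expr.
For Expr: α = {a, f}, β = {a, Term, a f Term}. Rewrite as Expr → β Expr1 and Expr1 → α Expr1 | ε.

Expr -> a Expr1 | Term Expr1 | a f Term Expr1; Term -> f | d c | f f Term | c; Expr1 -> a Expr1 | f Expr1 | ε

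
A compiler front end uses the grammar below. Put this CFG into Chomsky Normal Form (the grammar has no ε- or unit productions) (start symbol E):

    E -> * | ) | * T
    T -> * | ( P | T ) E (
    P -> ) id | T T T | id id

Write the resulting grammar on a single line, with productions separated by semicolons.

E -> * | ) | X1 T; T -> * | X2 P | T Y1; P -> X3 X4 | T Y3 | X4 X4; X1 -> *; X2 -> (; X3 -> ); X4 -> id; Y1 -> X3 Y2; Y2 -> E X2; Y3 -> T T

Introduce a nonterminal for each terminal appearing in a rule of length ≥ 2: X1 → *, X2 → (, X3 → ), X4 → id.
Binarize each right-hand side of length ≥ 3 by chaining fresh nonterminals (Y1, Y2, …): affected rules were T → T X3 E X2; P → T T T.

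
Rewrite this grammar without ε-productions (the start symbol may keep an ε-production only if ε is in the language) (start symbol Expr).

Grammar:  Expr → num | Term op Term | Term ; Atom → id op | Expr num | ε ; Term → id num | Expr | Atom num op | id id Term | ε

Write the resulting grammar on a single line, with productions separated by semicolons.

Nullable nonterminals: {Atom, Expr, Term}.
ε ∈ L(G) since Expr is nullable, so keep Expr → ε.
Expand every rule over subsets of its nullable positions: Expr → Term op Term gives Term op Term | Term op | op Term | op. Atom → Expr num gives Expr num | num. Term → Atom num op gives Atom num op | num op. Term → id id Term gives id id Term | id id.

Expr → num | Term op Term | Term op | op Term | op | Term | ε; Atom → id op | Expr num | num; Term → id num | Expr | Atom num op | num op | id id Term | id id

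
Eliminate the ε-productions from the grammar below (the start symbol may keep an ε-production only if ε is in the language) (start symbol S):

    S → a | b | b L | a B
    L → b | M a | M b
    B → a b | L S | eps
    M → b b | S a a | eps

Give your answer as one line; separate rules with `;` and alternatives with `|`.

Nullable set = {B, M}.
ε ∉ L(G), so no ε-production is kept.
Expand every rule over subsets of its nullable positions: L → M a gives M a | a.

S → a | b | b L | a B; L → b | M a | a | M b; B → a b | L S; M → b b | S a a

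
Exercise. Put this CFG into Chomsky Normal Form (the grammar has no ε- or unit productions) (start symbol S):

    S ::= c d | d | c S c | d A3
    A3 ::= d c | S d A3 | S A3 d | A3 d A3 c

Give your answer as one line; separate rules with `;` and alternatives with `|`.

Introduce a nonterminal for each terminal appearing in a rule of length ≥ 2: X1 → c, X2 → d.
Binarize each right-hand side of length ≥ 3 by chaining fresh nonterminals (Y1, Y2, …): affected rules were S → X1 S X1; A3 → S X2 A3; A3 → S A3 X2; A3 → A3 X2 A3 X1.

S ::= X1 X2 | d | X1 Y1 | X2 A3; A3 ::= X2 X1 | S Y2 | S Y3 | A3 Y4; X1 ::= c; X2 ::= d; Y1 ::= S X1; Y2 ::= X2 A3; Y3 ::= A3 X2; Y4 ::= X2 Y5; Y5 ::= A3 X1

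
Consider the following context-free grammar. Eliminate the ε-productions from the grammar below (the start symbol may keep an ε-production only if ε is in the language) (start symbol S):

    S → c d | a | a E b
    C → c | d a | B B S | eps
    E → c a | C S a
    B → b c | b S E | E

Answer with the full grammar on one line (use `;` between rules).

S → c d | a | a E b; C → c | d a | B B S; E → c a | C S a | S a; B → b c | b S E | E

Nullable set = {C}.
ε ∉ L(G), so no ε-production is kept.
Add the nullable-subset variants: E → C S a gives C S a | S a.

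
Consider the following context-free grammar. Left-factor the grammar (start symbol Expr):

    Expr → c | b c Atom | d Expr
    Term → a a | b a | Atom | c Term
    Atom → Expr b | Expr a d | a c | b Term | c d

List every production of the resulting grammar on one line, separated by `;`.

Expr → c | b c Atom | d Expr; Term → a a | b a | Atom | c Term; Atom → a c | b Term | c d | Expr Atom1; Atom1 → b | a d

Atom has alternatives sharing prefix 'Expr': factor to Atom → Expr Atom1 with Atom1 → b | a d.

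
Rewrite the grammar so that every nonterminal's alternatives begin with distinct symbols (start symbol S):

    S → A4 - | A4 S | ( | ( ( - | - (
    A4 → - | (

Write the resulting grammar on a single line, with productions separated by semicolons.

S has alternatives sharing prefix 'A4': factor to S → A4 S' with S' → - | S.
S has alternatives sharing prefix '(': factor to S → ( S'' with S'' → ε | ( -.

S → - ( | A4 S' | ( S''; A4 → - | (; S' → - | S; S'' → ε | ( -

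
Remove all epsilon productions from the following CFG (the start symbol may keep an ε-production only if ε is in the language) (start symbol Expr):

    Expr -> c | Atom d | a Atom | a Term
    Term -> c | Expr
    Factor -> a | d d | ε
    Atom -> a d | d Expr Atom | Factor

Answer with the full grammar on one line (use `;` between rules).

Nullable nonterminals: {Atom, Factor}.
ε ∉ L(G), so no ε-production is kept.
Expand every rule over subsets of its nullable positions: Expr → Atom d gives Atom d | d. Expr → a Atom gives a Atom | a. Atom → d Expr Atom gives d Expr Atom | d Expr.

Expr -> c | Atom d | d | a Atom | a | a Term; Term -> c | Expr; Factor -> a | d d; Atom -> a d | d Expr Atom | d Expr | Factor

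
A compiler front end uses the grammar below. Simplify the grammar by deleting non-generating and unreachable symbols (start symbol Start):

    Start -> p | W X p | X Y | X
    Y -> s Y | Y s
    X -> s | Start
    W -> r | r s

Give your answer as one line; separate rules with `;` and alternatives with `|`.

Generating nonterminals: {Start, W, X}.
Reachable from Start after that: {Start, W, X}.
Removed useless symbols: {Y} and every production mentioning them.

Start -> p | W X p | X; X -> s | Start; W -> r | r s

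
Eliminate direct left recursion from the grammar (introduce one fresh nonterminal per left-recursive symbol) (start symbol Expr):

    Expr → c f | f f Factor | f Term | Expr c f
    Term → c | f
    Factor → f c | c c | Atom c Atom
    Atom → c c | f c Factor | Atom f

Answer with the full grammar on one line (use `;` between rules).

Expr → c f Expr1 | f f Factor Expr1 | f Term Expr1; Term → c | f; Factor → f c | c c | Atom c Atom; Atom → c c Atom1 | f c Factor Atom1; Expr1 → c f Expr1 | eps; Atom1 → f Atom1 | eps

Directly left-recursive nonterminals: Expr, Atom.
For Expr: α = {c f}, β = {c f, f f Factor, f Term}. Rewrite as Expr → β Expr1 and Expr1 → α Expr1 | ε.
For Atom: α = {f}, β = {c c, f c Factor}. Rewrite as Atom → β Atom1 and Atom1 → α Atom1 | ε.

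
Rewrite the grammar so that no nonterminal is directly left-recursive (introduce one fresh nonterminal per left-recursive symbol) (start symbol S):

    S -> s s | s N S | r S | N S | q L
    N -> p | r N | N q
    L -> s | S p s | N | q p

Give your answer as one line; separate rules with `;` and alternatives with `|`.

S -> s s | s N S | r S | N S | q L; N -> p N' | r N N'; L -> s | S p s | N | q p; N' -> q N' | epsilon

N is directly left-recursive.
For N: α = {q}, β = {p, r N}. Rewrite as N → β N' and N' → α N' | ε.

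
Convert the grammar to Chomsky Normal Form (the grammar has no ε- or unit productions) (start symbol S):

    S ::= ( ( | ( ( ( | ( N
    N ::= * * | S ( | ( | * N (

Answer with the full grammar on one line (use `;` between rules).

Introduce a nonterminal for each terminal appearing in a rule of length ≥ 2: X1 → (, X2 → *.
Binarize each right-hand side of length ≥ 3 by chaining fresh nonterminals (Y1, Y2, …): affected rules were S → X1 X1 X1; N → X2 N X1.

S ::= X1 X1 | X1 Y1 | X1 N; N ::= X2 X2 | S X1 | ( | X2 Y2; X1 ::= (; X2 ::= *; Y1 ::= X1 X1; Y2 ::= N X1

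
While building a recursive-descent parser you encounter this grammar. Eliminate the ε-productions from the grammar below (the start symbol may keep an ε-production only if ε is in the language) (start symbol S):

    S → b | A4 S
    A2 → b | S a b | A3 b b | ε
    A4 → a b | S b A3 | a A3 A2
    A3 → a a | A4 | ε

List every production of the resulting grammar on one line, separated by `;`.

S → b | A4 S; A2 → b | S a b | A3 b b | b b; A4 → a b | S b A3 | S b | a A3 A2 | a A3 | a A2 | a; A3 → a a | A4

Nullable nonterminals: {A2, A3}.
ε ∉ L(G), so no ε-production is kept.
Add the nullable-subset variants: A2 → A3 b b gives A3 b b | b b. A4 → S b A3 gives S b A3 | S b. A4 → a A3 A2 gives a A3 A2 | a A3 | a A2 | a.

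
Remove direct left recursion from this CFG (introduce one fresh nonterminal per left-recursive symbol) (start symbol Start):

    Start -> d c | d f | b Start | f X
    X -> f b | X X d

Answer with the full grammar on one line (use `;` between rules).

Left recursion appears on X.
For X: α = {X d}, β = {f b}. Rewrite as X → β X1 and X1 → α X1 | ε.

Start -> d c | d f | b Start | f X; X -> f b X1; X1 -> X d X1 | ε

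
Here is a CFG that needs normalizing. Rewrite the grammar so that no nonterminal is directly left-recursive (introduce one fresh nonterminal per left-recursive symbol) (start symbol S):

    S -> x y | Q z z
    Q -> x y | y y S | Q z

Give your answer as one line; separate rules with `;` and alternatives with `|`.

S -> x y | Q z z; Q -> x y Q' | y y S Q'; Q' -> z Q' | eps

Left recursion appears on Q.
For Q: α = {z}, β = {x y, y y S}. Rewrite as Q → β Q' and Q' → α Q' | ε.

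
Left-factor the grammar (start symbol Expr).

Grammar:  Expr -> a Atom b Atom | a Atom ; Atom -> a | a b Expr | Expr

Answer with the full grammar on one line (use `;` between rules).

Expr has alternatives sharing prefix 'a Atom': factor to Expr → a Atom Expr1 with Expr1 → b Atom | ε.
Atom has alternatives sharing prefix 'a': factor to Atom → a Atom1 with Atom1 → ε | b Expr.

Expr -> a Atom Expr1; Atom -> Expr | a Atom1; Expr1 -> b Atom | ε; Atom1 -> ε | b Expr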